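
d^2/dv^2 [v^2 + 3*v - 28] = 2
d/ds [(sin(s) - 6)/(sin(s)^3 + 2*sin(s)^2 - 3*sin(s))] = 2*(-sin(s)^3 + 8*sin(s)^2 + 12*sin(s) - 9)*cos(s)/((sin(s) - 1)^2*(sin(s) + 3)^2*sin(s)^2)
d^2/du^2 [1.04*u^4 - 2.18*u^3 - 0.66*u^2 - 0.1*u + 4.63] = 12.48*u^2 - 13.08*u - 1.32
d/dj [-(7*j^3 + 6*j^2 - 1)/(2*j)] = -7*j - 3 - 1/(2*j^2)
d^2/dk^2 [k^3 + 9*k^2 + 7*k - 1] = 6*k + 18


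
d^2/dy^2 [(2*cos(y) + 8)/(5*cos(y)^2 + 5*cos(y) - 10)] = 2*(-9*(1 - cos(2*y))^2*cos(y)/4 - 15*(1 - cos(2*y))^2/4 + 8*cos(y) - 22*cos(2*y) - 15*cos(3*y)/2 + cos(5*y)/2 + 21)/(5*(cos(y) - 1)^3*(cos(y) + 2)^3)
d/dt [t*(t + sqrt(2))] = 2*t + sqrt(2)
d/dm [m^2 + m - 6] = 2*m + 1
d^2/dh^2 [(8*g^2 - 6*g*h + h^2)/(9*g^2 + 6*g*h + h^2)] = 6*g*(23*g - 4*h)/(81*g^4 + 108*g^3*h + 54*g^2*h^2 + 12*g*h^3 + h^4)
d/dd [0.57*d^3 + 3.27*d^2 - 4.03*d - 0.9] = 1.71*d^2 + 6.54*d - 4.03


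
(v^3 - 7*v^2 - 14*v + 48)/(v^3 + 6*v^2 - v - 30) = (v - 8)/(v + 5)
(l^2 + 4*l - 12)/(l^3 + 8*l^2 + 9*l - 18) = (l - 2)/(l^2 + 2*l - 3)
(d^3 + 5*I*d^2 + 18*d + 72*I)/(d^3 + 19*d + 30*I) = (d^2 + 2*I*d + 24)/(d^2 - 3*I*d + 10)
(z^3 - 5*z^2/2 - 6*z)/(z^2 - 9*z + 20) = z*(2*z + 3)/(2*(z - 5))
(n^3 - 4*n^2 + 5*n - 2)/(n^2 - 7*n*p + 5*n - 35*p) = (n^3 - 4*n^2 + 5*n - 2)/(n^2 - 7*n*p + 5*n - 35*p)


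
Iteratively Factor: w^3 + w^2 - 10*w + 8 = (w + 4)*(w^2 - 3*w + 2) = (w - 1)*(w + 4)*(w - 2)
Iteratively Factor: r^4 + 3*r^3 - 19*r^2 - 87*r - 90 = (r + 3)*(r^3 - 19*r - 30) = (r - 5)*(r + 3)*(r^2 + 5*r + 6) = (r - 5)*(r + 2)*(r + 3)*(r + 3)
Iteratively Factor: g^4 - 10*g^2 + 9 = (g + 1)*(g^3 - g^2 - 9*g + 9) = (g - 3)*(g + 1)*(g^2 + 2*g - 3) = (g - 3)*(g + 1)*(g + 3)*(g - 1)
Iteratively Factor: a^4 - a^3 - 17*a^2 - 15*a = (a)*(a^3 - a^2 - 17*a - 15) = a*(a - 5)*(a^2 + 4*a + 3) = a*(a - 5)*(a + 3)*(a + 1)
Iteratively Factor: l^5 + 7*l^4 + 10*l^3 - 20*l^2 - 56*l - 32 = (l - 2)*(l^4 + 9*l^3 + 28*l^2 + 36*l + 16) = (l - 2)*(l + 2)*(l^3 + 7*l^2 + 14*l + 8) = (l - 2)*(l + 1)*(l + 2)*(l^2 + 6*l + 8) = (l - 2)*(l + 1)*(l + 2)^2*(l + 4)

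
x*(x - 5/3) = x^2 - 5*x/3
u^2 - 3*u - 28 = (u - 7)*(u + 4)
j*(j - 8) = j^2 - 8*j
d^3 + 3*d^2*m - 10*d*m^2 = d*(d - 2*m)*(d + 5*m)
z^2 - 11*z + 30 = (z - 6)*(z - 5)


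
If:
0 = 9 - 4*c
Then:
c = 9/4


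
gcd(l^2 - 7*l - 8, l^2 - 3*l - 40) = l - 8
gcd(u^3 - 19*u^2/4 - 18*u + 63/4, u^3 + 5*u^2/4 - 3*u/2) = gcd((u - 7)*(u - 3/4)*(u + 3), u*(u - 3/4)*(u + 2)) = u - 3/4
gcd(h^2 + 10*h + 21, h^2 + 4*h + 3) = h + 3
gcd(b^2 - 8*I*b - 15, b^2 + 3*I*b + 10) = 1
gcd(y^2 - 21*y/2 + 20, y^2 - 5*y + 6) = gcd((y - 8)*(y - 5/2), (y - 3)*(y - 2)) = 1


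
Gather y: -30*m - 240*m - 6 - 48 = -270*m - 54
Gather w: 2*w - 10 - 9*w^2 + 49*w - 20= -9*w^2 + 51*w - 30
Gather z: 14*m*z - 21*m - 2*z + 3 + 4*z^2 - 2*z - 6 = -21*m + 4*z^2 + z*(14*m - 4) - 3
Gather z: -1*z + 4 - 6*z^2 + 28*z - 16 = -6*z^2 + 27*z - 12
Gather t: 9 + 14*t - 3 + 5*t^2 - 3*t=5*t^2 + 11*t + 6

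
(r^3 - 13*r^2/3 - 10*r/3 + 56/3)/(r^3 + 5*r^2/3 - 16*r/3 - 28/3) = (r - 4)/(r + 2)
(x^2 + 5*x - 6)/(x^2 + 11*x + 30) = (x - 1)/(x + 5)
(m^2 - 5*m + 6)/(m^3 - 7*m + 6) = (m - 3)/(m^2 + 2*m - 3)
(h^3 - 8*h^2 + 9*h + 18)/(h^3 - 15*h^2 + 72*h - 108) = (h + 1)/(h - 6)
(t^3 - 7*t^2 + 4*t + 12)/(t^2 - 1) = (t^2 - 8*t + 12)/(t - 1)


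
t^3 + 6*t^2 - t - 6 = (t - 1)*(t + 1)*(t + 6)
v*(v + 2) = v^2 + 2*v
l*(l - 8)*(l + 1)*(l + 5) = l^4 - 2*l^3 - 43*l^2 - 40*l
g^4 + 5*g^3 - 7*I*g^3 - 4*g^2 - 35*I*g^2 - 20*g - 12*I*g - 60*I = (g + 5)*(g - 6*I)*(g - 2*I)*(g + I)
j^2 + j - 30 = (j - 5)*(j + 6)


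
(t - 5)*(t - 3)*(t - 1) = t^3 - 9*t^2 + 23*t - 15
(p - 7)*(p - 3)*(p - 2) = p^3 - 12*p^2 + 41*p - 42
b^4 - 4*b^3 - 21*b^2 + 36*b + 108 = (b - 6)*(b - 3)*(b + 2)*(b + 3)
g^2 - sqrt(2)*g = g*(g - sqrt(2))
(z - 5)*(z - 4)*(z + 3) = z^3 - 6*z^2 - 7*z + 60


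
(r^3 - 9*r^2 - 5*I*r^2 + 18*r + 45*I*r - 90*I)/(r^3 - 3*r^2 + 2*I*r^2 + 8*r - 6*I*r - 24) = (r^2 - r*(6 + 5*I) + 30*I)/(r^2 + 2*I*r + 8)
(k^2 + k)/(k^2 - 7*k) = (k + 1)/(k - 7)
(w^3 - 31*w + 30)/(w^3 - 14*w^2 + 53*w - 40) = (w + 6)/(w - 8)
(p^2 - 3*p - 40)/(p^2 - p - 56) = (p + 5)/(p + 7)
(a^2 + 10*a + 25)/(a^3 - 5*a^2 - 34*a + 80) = (a + 5)/(a^2 - 10*a + 16)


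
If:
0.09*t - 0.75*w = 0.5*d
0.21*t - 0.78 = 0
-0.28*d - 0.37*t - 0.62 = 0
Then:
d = -7.12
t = 3.71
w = 5.19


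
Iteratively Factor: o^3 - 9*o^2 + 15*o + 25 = (o - 5)*(o^2 - 4*o - 5) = (o - 5)*(o + 1)*(o - 5)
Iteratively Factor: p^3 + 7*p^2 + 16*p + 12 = (p + 3)*(p^2 + 4*p + 4) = (p + 2)*(p + 3)*(p + 2)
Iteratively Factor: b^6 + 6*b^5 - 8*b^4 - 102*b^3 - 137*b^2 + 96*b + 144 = (b + 3)*(b^5 + 3*b^4 - 17*b^3 - 51*b^2 + 16*b + 48) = (b - 1)*(b + 3)*(b^4 + 4*b^3 - 13*b^2 - 64*b - 48) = (b - 1)*(b + 3)^2*(b^3 + b^2 - 16*b - 16) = (b - 4)*(b - 1)*(b + 3)^2*(b^2 + 5*b + 4) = (b - 4)*(b - 1)*(b + 3)^2*(b + 4)*(b + 1)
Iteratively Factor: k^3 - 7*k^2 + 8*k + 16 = (k - 4)*(k^2 - 3*k - 4) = (k - 4)^2*(k + 1)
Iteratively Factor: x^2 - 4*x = (x - 4)*(x)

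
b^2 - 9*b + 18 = (b - 6)*(b - 3)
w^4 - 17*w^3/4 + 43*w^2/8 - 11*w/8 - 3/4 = (w - 2)*(w - 3/2)*(w - 1)*(w + 1/4)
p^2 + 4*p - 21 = (p - 3)*(p + 7)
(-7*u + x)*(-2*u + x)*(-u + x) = -14*u^3 + 23*u^2*x - 10*u*x^2 + x^3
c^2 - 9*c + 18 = (c - 6)*(c - 3)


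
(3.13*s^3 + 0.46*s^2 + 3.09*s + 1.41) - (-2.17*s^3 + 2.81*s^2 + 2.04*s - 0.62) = 5.3*s^3 - 2.35*s^2 + 1.05*s + 2.03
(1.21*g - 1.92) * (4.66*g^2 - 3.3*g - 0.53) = 5.6386*g^3 - 12.9402*g^2 + 5.6947*g + 1.0176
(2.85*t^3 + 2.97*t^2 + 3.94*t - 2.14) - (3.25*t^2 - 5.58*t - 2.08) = 2.85*t^3 - 0.28*t^2 + 9.52*t - 0.0600000000000001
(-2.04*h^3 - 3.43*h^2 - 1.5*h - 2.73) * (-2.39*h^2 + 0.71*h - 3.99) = 4.8756*h^5 + 6.7493*h^4 + 9.2893*h^3 + 19.1454*h^2 + 4.0467*h + 10.8927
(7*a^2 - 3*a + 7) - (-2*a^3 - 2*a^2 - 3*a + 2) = 2*a^3 + 9*a^2 + 5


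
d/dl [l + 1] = 1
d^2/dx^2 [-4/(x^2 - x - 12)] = 8*(-x^2 + x + (2*x - 1)^2 + 12)/(-x^2 + x + 12)^3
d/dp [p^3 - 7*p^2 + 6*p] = 3*p^2 - 14*p + 6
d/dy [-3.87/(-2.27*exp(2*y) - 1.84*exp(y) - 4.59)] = (-17.5698*exp(y) - 7.1208)*exp(y)/(2.27*exp(2*y) + 1.84*exp(y) + 4.59)^2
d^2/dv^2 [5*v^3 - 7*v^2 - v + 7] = 30*v - 14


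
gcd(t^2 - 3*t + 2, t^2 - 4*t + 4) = t - 2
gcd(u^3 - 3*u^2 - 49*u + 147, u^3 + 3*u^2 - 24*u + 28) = u + 7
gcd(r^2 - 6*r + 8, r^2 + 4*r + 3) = 1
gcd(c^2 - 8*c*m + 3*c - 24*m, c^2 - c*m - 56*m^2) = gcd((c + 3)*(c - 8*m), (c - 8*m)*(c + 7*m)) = c - 8*m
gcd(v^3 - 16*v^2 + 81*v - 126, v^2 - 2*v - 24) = v - 6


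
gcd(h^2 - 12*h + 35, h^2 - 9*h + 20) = h - 5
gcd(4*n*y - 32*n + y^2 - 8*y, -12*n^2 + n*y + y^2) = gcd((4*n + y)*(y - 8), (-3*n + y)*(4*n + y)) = 4*n + y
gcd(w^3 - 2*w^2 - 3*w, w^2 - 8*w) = w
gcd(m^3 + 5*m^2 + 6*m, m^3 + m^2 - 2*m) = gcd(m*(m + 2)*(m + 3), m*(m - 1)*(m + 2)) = m^2 + 2*m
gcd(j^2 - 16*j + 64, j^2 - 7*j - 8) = j - 8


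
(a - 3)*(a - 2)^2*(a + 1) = a^4 - 6*a^3 + 9*a^2 + 4*a - 12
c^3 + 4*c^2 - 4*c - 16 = (c - 2)*(c + 2)*(c + 4)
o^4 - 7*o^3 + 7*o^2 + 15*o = o*(o - 5)*(o - 3)*(o + 1)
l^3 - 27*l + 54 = (l - 3)^2*(l + 6)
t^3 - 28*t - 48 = (t - 6)*(t + 2)*(t + 4)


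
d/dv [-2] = 0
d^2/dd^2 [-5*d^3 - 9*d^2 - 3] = -30*d - 18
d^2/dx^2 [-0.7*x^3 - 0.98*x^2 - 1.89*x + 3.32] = -4.2*x - 1.96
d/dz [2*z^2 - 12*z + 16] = 4*z - 12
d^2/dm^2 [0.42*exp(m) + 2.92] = 0.42*exp(m)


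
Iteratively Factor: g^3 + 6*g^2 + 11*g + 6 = (g + 2)*(g^2 + 4*g + 3) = (g + 1)*(g + 2)*(g + 3)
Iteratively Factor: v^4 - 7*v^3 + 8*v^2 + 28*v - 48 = (v - 3)*(v^3 - 4*v^2 - 4*v + 16) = (v - 4)*(v - 3)*(v^2 - 4) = (v - 4)*(v - 3)*(v + 2)*(v - 2)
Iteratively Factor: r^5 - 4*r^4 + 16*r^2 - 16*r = (r - 2)*(r^4 - 2*r^3 - 4*r^2 + 8*r) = (r - 2)^2*(r^3 - 4*r) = r*(r - 2)^2*(r^2 - 4) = r*(r - 2)^2*(r + 2)*(r - 2)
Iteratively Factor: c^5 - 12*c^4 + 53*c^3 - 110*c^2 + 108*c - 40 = (c - 2)*(c^4 - 10*c^3 + 33*c^2 - 44*c + 20) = (c - 5)*(c - 2)*(c^3 - 5*c^2 + 8*c - 4) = (c - 5)*(c - 2)^2*(c^2 - 3*c + 2) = (c - 5)*(c - 2)^2*(c - 1)*(c - 2)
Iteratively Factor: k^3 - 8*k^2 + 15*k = (k - 5)*(k^2 - 3*k) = (k - 5)*(k - 3)*(k)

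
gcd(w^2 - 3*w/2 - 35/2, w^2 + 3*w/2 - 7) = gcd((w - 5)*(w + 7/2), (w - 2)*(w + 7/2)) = w + 7/2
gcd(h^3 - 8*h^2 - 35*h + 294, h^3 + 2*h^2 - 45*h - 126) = h^2 - h - 42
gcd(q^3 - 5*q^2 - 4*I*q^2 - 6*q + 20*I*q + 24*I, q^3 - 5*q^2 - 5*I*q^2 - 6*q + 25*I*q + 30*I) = q^2 - 5*q - 6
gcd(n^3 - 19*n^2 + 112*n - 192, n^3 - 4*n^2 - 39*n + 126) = n - 3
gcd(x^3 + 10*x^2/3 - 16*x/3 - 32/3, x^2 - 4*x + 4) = x - 2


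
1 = 1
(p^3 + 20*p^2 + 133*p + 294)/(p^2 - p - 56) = (p^2 + 13*p + 42)/(p - 8)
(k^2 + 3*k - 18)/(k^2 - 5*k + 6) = (k + 6)/(k - 2)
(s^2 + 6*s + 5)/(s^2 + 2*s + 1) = (s + 5)/(s + 1)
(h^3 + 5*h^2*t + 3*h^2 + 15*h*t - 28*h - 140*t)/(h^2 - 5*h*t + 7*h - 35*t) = (-h^2 - 5*h*t + 4*h + 20*t)/(-h + 5*t)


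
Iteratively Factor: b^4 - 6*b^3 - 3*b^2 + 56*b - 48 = (b - 1)*(b^3 - 5*b^2 - 8*b + 48) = (b - 4)*(b - 1)*(b^2 - b - 12) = (b - 4)*(b - 1)*(b + 3)*(b - 4)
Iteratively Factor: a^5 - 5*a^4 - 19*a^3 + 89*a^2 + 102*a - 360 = (a + 3)*(a^4 - 8*a^3 + 5*a^2 + 74*a - 120) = (a - 2)*(a + 3)*(a^3 - 6*a^2 - 7*a + 60) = (a - 4)*(a - 2)*(a + 3)*(a^2 - 2*a - 15) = (a - 5)*(a - 4)*(a - 2)*(a + 3)*(a + 3)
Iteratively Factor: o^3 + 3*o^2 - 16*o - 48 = (o + 3)*(o^2 - 16) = (o - 4)*(o + 3)*(o + 4)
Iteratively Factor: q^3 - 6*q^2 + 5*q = (q)*(q^2 - 6*q + 5) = q*(q - 1)*(q - 5)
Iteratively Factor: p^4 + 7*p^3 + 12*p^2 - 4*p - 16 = (p - 1)*(p^3 + 8*p^2 + 20*p + 16) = (p - 1)*(p + 4)*(p^2 + 4*p + 4) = (p - 1)*(p + 2)*(p + 4)*(p + 2)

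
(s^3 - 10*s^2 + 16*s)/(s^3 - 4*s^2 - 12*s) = (-s^2 + 10*s - 16)/(-s^2 + 4*s + 12)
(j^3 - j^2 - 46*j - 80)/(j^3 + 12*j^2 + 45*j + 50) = (j - 8)/(j + 5)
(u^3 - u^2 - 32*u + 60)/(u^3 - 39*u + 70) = (u + 6)/(u + 7)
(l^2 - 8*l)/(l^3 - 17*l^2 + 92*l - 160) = l/(l^2 - 9*l + 20)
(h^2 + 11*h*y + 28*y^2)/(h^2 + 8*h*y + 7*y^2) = (h + 4*y)/(h + y)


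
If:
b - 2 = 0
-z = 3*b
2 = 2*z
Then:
No Solution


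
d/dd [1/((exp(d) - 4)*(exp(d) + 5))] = (-2*exp(d) - 1)*exp(d)/(exp(4*d) + 2*exp(3*d) - 39*exp(2*d) - 40*exp(d) + 400)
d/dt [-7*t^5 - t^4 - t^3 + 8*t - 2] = -35*t^4 - 4*t^3 - 3*t^2 + 8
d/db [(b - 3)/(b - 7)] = -4/(b - 7)^2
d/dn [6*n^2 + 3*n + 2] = 12*n + 3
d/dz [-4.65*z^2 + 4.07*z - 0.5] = 4.07 - 9.3*z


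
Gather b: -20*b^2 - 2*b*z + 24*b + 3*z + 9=-20*b^2 + b*(24 - 2*z) + 3*z + 9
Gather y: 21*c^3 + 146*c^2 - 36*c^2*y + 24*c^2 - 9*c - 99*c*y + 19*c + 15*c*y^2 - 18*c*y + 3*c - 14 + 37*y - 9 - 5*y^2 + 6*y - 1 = 21*c^3 + 170*c^2 + 13*c + y^2*(15*c - 5) + y*(-36*c^2 - 117*c + 43) - 24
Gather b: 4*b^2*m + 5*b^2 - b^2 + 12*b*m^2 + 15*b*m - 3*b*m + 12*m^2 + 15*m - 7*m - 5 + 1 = b^2*(4*m + 4) + b*(12*m^2 + 12*m) + 12*m^2 + 8*m - 4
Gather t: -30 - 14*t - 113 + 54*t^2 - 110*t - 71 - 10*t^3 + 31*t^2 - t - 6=-10*t^3 + 85*t^2 - 125*t - 220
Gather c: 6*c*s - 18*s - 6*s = 6*c*s - 24*s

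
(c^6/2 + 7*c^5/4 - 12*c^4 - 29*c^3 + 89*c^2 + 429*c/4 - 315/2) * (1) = c^6/2 + 7*c^5/4 - 12*c^4 - 29*c^3 + 89*c^2 + 429*c/4 - 315/2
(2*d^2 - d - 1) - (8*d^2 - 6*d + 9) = -6*d^2 + 5*d - 10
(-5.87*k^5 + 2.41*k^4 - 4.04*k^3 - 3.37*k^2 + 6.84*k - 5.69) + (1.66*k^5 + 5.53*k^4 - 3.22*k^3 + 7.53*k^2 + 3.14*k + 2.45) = -4.21*k^5 + 7.94*k^4 - 7.26*k^3 + 4.16*k^2 + 9.98*k - 3.24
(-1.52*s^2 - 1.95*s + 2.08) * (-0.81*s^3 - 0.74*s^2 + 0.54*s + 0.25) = 1.2312*s^5 + 2.7043*s^4 - 1.0626*s^3 - 2.9722*s^2 + 0.6357*s + 0.52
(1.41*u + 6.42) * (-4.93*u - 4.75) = -6.9513*u^2 - 38.3481*u - 30.495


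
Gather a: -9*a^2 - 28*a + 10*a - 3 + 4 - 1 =-9*a^2 - 18*a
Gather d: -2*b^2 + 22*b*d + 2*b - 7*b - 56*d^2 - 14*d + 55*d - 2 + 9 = -2*b^2 - 5*b - 56*d^2 + d*(22*b + 41) + 7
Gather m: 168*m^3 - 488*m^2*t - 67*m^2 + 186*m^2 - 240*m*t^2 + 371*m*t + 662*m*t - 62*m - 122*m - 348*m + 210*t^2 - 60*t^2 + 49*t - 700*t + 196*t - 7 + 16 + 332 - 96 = 168*m^3 + m^2*(119 - 488*t) + m*(-240*t^2 + 1033*t - 532) + 150*t^2 - 455*t + 245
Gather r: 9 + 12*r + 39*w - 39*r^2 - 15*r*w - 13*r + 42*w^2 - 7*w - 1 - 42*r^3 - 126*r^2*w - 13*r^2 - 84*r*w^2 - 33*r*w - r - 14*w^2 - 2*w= -42*r^3 + r^2*(-126*w - 52) + r*(-84*w^2 - 48*w - 2) + 28*w^2 + 30*w + 8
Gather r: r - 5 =r - 5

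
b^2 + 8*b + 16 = (b + 4)^2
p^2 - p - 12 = (p - 4)*(p + 3)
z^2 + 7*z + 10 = (z + 2)*(z + 5)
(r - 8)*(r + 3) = r^2 - 5*r - 24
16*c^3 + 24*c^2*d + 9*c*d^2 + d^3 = (c + d)*(4*c + d)^2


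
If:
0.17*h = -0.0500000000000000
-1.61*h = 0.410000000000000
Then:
No Solution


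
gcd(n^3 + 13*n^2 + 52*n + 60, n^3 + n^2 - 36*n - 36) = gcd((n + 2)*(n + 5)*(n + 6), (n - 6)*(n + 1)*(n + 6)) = n + 6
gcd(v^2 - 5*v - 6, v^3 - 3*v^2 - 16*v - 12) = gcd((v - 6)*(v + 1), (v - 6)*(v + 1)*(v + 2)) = v^2 - 5*v - 6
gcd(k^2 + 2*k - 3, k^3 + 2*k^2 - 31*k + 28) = k - 1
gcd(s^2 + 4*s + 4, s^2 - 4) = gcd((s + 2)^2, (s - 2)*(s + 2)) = s + 2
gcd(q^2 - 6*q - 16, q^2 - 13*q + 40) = q - 8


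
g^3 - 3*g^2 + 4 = (g - 2)^2*(g + 1)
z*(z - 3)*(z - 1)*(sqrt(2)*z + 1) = sqrt(2)*z^4 - 4*sqrt(2)*z^3 + z^3 - 4*z^2 + 3*sqrt(2)*z^2 + 3*z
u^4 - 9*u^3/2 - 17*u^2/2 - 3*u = u*(u - 6)*(u + 1/2)*(u + 1)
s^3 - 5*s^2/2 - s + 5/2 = (s - 5/2)*(s - 1)*(s + 1)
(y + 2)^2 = y^2 + 4*y + 4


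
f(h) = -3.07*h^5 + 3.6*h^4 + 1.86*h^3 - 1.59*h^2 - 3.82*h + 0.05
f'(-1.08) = -32.90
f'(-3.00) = -1576.21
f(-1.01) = 7.34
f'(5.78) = -14187.59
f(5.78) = -15503.07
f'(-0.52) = -3.80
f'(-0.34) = -2.86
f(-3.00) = 984.59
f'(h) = -15.35*h^4 + 14.4*h^3 + 5.58*h^2 - 3.18*h - 3.82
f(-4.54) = 7261.29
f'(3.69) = -2061.93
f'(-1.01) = -25.73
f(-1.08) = 9.39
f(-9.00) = 203449.73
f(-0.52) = 1.72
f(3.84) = -1713.26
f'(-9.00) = -110732.17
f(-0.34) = 1.15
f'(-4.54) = -7743.14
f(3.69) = -1375.06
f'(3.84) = -2455.97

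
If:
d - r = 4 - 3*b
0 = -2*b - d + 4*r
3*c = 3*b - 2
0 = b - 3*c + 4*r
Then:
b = 11/5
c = 23/15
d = -2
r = 3/5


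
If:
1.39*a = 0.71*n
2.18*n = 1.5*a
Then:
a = 0.00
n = 0.00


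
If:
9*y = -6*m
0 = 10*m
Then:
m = 0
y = 0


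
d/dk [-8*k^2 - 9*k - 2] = -16*k - 9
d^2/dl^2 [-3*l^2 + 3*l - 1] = -6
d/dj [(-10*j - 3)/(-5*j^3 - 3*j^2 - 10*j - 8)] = (-100*j^3 - 75*j^2 - 18*j + 50)/(25*j^6 + 30*j^5 + 109*j^4 + 140*j^3 + 148*j^2 + 160*j + 64)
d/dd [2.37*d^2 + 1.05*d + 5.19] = 4.74*d + 1.05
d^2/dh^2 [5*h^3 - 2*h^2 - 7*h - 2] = 30*h - 4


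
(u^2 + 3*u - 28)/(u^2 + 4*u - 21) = (u - 4)/(u - 3)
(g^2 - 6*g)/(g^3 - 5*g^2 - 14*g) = (6 - g)/(-g^2 + 5*g + 14)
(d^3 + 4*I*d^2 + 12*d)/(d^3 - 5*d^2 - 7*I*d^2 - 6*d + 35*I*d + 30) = d*(d^2 + 4*I*d + 12)/(d^3 - d^2*(5 + 7*I) + d*(-6 + 35*I) + 30)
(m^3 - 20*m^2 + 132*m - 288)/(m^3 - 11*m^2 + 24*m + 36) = (m - 8)/(m + 1)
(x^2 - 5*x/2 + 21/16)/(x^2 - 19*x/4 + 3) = (x - 7/4)/(x - 4)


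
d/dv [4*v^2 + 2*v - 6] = 8*v + 2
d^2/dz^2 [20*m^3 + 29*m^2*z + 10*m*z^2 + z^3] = 20*m + 6*z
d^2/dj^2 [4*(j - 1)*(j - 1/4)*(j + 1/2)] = 24*j - 6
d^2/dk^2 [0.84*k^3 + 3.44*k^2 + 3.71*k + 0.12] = 5.04*k + 6.88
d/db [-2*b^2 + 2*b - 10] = 2 - 4*b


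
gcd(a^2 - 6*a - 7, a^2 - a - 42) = a - 7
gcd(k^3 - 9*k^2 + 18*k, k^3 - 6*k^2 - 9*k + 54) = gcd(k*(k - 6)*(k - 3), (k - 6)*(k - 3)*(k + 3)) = k^2 - 9*k + 18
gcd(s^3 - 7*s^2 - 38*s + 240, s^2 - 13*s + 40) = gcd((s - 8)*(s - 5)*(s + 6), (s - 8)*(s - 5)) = s^2 - 13*s + 40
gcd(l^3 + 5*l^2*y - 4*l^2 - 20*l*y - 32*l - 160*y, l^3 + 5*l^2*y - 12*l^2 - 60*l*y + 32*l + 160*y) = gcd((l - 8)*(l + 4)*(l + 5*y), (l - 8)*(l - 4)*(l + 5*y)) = l^2 + 5*l*y - 8*l - 40*y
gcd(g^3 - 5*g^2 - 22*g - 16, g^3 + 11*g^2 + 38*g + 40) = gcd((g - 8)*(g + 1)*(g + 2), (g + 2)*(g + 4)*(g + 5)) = g + 2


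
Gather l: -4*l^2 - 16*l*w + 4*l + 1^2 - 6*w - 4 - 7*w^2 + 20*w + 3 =-4*l^2 + l*(4 - 16*w) - 7*w^2 + 14*w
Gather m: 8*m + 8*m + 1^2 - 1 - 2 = 16*m - 2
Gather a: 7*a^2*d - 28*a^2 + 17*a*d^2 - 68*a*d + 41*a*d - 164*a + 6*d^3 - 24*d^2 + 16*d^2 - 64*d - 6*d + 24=a^2*(7*d - 28) + a*(17*d^2 - 27*d - 164) + 6*d^3 - 8*d^2 - 70*d + 24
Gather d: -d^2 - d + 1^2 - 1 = -d^2 - d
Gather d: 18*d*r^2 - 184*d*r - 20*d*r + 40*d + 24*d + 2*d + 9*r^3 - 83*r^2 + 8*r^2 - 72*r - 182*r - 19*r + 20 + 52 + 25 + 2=d*(18*r^2 - 204*r + 66) + 9*r^3 - 75*r^2 - 273*r + 99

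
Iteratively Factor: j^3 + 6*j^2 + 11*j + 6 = (j + 3)*(j^2 + 3*j + 2) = (j + 1)*(j + 3)*(j + 2)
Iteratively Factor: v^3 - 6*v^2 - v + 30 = (v + 2)*(v^2 - 8*v + 15) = (v - 3)*(v + 2)*(v - 5)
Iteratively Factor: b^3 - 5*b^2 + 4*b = (b - 4)*(b^2 - b) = b*(b - 4)*(b - 1)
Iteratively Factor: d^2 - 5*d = (d)*(d - 5)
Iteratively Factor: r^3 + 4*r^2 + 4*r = (r)*(r^2 + 4*r + 4) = r*(r + 2)*(r + 2)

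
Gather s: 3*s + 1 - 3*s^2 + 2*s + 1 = -3*s^2 + 5*s + 2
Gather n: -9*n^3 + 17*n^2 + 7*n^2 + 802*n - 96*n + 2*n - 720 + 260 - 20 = -9*n^3 + 24*n^2 + 708*n - 480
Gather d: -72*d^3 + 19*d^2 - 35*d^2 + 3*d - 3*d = -72*d^3 - 16*d^2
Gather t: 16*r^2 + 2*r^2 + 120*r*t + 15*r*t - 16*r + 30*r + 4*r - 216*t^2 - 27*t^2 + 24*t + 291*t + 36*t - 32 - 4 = 18*r^2 + 18*r - 243*t^2 + t*(135*r + 351) - 36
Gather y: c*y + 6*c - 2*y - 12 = 6*c + y*(c - 2) - 12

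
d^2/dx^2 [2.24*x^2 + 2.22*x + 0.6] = 4.48000000000000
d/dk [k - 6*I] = 1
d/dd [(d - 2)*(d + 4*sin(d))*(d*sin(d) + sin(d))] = (d - 2)*(d + 1)*(4*cos(d) + 1)*sin(d) + (d - 2)*(d + 4*sin(d))*(d*cos(d) + sqrt(2)*sin(d + pi/4)) + (d + 1)*(d + 4*sin(d))*sin(d)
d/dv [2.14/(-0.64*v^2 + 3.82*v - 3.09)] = (2.7392*v - 8.1748)/(0.64*v^2 - 3.82*v + 3.09)^2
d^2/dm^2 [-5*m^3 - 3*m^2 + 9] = -30*m - 6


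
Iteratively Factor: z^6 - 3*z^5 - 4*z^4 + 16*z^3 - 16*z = (z - 2)*(z^5 - z^4 - 6*z^3 + 4*z^2 + 8*z) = (z - 2)*(z + 1)*(z^4 - 2*z^3 - 4*z^2 + 8*z) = (z - 2)*(z + 1)*(z + 2)*(z^3 - 4*z^2 + 4*z) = (z - 2)^2*(z + 1)*(z + 2)*(z^2 - 2*z) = z*(z - 2)^2*(z + 1)*(z + 2)*(z - 2)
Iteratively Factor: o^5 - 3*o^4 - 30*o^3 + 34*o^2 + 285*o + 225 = (o - 5)*(o^4 + 2*o^3 - 20*o^2 - 66*o - 45) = (o - 5)*(o + 3)*(o^3 - o^2 - 17*o - 15) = (o - 5)*(o + 1)*(o + 3)*(o^2 - 2*o - 15) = (o - 5)*(o + 1)*(o + 3)^2*(o - 5)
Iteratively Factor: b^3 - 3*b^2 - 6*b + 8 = (b - 1)*(b^2 - 2*b - 8) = (b - 1)*(b + 2)*(b - 4)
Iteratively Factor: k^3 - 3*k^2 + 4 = (k - 2)*(k^2 - k - 2) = (k - 2)*(k + 1)*(k - 2)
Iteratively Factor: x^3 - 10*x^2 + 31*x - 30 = (x - 3)*(x^2 - 7*x + 10) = (x - 3)*(x - 2)*(x - 5)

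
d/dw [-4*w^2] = -8*w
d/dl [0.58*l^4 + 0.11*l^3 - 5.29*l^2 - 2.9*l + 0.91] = 2.32*l^3 + 0.33*l^2 - 10.58*l - 2.9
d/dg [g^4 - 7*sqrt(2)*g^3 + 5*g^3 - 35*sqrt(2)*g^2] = g*(4*g^2 - 21*sqrt(2)*g + 15*g - 70*sqrt(2))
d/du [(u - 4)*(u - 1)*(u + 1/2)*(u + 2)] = 4*u^3 - 15*u^2/2 - 15*u + 5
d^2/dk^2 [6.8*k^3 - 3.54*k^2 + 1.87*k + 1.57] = 40.8*k - 7.08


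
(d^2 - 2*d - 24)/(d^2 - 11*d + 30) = (d + 4)/(d - 5)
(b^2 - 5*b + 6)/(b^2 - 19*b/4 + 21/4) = 4*(b - 2)/(4*b - 7)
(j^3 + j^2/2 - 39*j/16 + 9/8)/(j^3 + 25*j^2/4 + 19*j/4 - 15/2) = (j - 3/4)/(j + 5)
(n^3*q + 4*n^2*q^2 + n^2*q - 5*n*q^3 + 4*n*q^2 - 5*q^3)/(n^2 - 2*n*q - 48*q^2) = q*(-n^3 - 4*n^2*q - n^2 + 5*n*q^2 - 4*n*q + 5*q^2)/(-n^2 + 2*n*q + 48*q^2)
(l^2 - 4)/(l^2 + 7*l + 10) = (l - 2)/(l + 5)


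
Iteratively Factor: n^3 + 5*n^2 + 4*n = (n + 1)*(n^2 + 4*n) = n*(n + 1)*(n + 4)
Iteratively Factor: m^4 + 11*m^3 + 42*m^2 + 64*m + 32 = (m + 4)*(m^3 + 7*m^2 + 14*m + 8) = (m + 2)*(m + 4)*(m^2 + 5*m + 4) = (m + 2)*(m + 4)^2*(m + 1)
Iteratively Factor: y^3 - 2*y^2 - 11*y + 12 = (y + 3)*(y^2 - 5*y + 4) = (y - 4)*(y + 3)*(y - 1)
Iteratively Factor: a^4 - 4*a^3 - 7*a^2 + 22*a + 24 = (a + 1)*(a^3 - 5*a^2 - 2*a + 24) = (a + 1)*(a + 2)*(a^2 - 7*a + 12) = (a - 3)*(a + 1)*(a + 2)*(a - 4)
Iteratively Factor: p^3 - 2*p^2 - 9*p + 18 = (p - 3)*(p^2 + p - 6) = (p - 3)*(p + 3)*(p - 2)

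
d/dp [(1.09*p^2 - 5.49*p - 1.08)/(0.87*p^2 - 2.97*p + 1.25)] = (1.539*p^2 + 4.6042*p - 10.0701)/(0.7569*p^4 - 5.1678*p^3 + 10.9959*p^2 - 7.425*p + 1.5625)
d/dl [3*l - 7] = 3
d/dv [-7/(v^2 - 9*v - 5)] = 7*(2*v - 9)/(-v^2 + 9*v + 5)^2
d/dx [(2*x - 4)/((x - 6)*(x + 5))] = 2*(-x^2 + 4*x - 32)/(x^4 - 2*x^3 - 59*x^2 + 60*x + 900)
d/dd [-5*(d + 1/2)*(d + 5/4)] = -10*d - 35/4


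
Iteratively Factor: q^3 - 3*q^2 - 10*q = (q + 2)*(q^2 - 5*q) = (q - 5)*(q + 2)*(q)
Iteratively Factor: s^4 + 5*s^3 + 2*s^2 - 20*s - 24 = (s + 3)*(s^3 + 2*s^2 - 4*s - 8) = (s - 2)*(s + 3)*(s^2 + 4*s + 4) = (s - 2)*(s + 2)*(s + 3)*(s + 2)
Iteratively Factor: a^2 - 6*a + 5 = (a - 5)*(a - 1)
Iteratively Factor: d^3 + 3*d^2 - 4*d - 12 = (d + 2)*(d^2 + d - 6) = (d - 2)*(d + 2)*(d + 3)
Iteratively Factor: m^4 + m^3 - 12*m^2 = (m)*(m^3 + m^2 - 12*m) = m*(m - 3)*(m^2 + 4*m) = m^2*(m - 3)*(m + 4)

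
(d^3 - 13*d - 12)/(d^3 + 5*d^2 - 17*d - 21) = (d^2 - d - 12)/(d^2 + 4*d - 21)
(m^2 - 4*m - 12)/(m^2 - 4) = (m - 6)/(m - 2)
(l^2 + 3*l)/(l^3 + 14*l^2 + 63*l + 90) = l/(l^2 + 11*l + 30)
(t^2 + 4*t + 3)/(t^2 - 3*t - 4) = (t + 3)/(t - 4)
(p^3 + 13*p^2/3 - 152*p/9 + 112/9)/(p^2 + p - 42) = (9*p^2 - 24*p + 16)/(9*(p - 6))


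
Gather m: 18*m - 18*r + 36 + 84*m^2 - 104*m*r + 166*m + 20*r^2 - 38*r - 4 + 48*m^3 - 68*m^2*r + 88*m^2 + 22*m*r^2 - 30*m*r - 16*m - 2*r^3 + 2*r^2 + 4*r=48*m^3 + m^2*(172 - 68*r) + m*(22*r^2 - 134*r + 168) - 2*r^3 + 22*r^2 - 52*r + 32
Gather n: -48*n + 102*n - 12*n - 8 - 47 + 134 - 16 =42*n + 63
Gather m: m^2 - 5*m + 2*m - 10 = m^2 - 3*m - 10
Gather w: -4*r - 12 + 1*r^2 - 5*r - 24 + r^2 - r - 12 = 2*r^2 - 10*r - 48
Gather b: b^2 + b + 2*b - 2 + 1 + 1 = b^2 + 3*b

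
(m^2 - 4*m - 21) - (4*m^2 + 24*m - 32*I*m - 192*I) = -3*m^2 - 28*m + 32*I*m - 21 + 192*I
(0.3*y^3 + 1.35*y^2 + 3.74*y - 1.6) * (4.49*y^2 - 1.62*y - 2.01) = 1.347*y^5 + 5.5755*y^4 + 14.0026*y^3 - 15.9563*y^2 - 4.9254*y + 3.216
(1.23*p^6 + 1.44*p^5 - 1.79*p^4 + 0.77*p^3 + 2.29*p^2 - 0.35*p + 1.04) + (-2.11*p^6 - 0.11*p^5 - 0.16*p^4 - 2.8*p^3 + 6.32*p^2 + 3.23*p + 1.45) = -0.88*p^6 + 1.33*p^5 - 1.95*p^4 - 2.03*p^3 + 8.61*p^2 + 2.88*p + 2.49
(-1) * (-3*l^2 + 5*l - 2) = 3*l^2 - 5*l + 2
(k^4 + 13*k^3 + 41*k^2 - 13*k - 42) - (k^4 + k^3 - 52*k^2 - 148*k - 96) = 12*k^3 + 93*k^2 + 135*k + 54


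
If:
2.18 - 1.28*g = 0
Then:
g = 1.70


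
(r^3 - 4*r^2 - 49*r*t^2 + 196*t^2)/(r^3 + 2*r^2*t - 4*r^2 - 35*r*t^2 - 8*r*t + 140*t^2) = (r - 7*t)/(r - 5*t)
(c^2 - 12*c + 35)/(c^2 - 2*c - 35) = (c - 5)/(c + 5)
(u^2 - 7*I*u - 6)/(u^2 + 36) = (u - I)/(u + 6*I)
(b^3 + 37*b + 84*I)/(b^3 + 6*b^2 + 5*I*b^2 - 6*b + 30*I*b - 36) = (b^2 - 3*I*b + 28)/(b^2 + 2*b*(3 + I) + 12*I)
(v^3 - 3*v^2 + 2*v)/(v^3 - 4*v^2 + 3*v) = (v - 2)/(v - 3)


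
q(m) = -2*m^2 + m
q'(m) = 1 - 4*m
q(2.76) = -12.48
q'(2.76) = -10.04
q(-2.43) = -14.24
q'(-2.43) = 10.72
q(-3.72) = -31.40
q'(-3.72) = 15.88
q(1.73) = -4.26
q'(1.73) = -5.92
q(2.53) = -10.27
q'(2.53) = -9.12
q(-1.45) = -5.66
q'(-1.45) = 6.80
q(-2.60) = -16.12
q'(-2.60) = 11.40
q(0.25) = 0.12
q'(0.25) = 0.00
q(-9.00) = -171.00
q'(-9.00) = 37.00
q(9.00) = -153.00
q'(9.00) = -35.00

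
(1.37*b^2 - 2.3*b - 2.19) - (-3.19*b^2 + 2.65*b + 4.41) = 4.56*b^2 - 4.95*b - 6.6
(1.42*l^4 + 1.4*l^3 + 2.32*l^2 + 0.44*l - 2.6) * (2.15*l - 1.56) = 3.053*l^5 + 0.7948*l^4 + 2.804*l^3 - 2.6732*l^2 - 6.2764*l + 4.056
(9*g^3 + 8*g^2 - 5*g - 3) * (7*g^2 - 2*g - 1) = 63*g^5 + 38*g^4 - 60*g^3 - 19*g^2 + 11*g + 3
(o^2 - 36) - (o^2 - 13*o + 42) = 13*o - 78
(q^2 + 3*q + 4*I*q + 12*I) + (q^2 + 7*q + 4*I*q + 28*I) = 2*q^2 + 10*q + 8*I*q + 40*I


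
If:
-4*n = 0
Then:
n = 0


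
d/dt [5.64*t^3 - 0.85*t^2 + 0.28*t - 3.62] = 16.92*t^2 - 1.7*t + 0.28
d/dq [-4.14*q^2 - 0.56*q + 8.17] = -8.28*q - 0.56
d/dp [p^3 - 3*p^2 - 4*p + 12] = 3*p^2 - 6*p - 4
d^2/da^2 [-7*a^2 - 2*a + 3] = -14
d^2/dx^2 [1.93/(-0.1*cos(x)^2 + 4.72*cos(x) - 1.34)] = (0.0771999999999999*(1 - cos(x)^2)^2 - 2.73288*cos(x)^3 + 42.001432*cos(x)^2 + 17.672624*cos(x) - 85.554584)/(0.1*cos(x)^2 - 4.72*cos(x) + 1.34)^3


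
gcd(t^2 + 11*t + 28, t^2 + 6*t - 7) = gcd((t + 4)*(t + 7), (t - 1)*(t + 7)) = t + 7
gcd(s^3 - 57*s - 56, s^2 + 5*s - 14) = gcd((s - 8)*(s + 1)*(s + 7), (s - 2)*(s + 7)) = s + 7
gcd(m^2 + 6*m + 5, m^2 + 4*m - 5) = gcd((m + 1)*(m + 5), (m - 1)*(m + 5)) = m + 5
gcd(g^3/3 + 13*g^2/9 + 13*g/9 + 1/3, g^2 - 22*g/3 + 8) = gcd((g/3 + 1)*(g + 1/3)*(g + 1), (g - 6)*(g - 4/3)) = 1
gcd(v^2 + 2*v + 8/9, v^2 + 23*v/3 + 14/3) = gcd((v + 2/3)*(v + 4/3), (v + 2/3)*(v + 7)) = v + 2/3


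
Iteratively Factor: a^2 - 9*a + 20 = (a - 5)*(a - 4)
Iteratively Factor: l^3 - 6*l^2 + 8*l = (l - 4)*(l^2 - 2*l) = (l - 4)*(l - 2)*(l)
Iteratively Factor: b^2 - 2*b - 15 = (b - 5)*(b + 3)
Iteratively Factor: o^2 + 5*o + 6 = (o + 3)*(o + 2)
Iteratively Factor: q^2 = (q)*(q)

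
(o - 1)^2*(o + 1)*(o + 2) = o^4 + o^3 - 3*o^2 - o + 2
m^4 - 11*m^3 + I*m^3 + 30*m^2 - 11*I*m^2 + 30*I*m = m*(m - 6)*(m - 5)*(m + I)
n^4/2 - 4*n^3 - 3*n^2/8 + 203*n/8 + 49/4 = (n/2 + 1)*(n - 7)*(n - 7/2)*(n + 1/2)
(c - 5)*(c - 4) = c^2 - 9*c + 20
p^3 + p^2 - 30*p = p*(p - 5)*(p + 6)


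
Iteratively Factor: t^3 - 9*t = (t - 3)*(t^2 + 3*t) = t*(t - 3)*(t + 3)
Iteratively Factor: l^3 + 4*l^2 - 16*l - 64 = (l + 4)*(l^2 - 16) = (l + 4)^2*(l - 4)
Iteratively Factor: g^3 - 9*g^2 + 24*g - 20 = (g - 2)*(g^2 - 7*g + 10) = (g - 5)*(g - 2)*(g - 2)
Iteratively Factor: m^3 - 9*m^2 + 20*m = (m)*(m^2 - 9*m + 20) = m*(m - 5)*(m - 4)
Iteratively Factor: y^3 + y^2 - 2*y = (y + 2)*(y^2 - y) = y*(y + 2)*(y - 1)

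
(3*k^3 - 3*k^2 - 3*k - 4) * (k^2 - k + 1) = 3*k^5 - 6*k^4 + 3*k^3 - 4*k^2 + k - 4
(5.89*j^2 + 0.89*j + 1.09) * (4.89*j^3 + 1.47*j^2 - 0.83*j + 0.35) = 28.8021*j^5 + 13.0104*j^4 + 1.7497*j^3 + 2.9251*j^2 - 0.5932*j + 0.3815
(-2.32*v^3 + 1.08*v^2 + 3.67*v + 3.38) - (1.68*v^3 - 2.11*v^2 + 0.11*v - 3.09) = -4.0*v^3 + 3.19*v^2 + 3.56*v + 6.47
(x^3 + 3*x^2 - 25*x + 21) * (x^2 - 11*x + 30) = x^5 - 8*x^4 - 28*x^3 + 386*x^2 - 981*x + 630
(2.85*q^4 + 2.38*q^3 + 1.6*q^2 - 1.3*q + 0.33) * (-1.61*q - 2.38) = -4.5885*q^5 - 10.6148*q^4 - 8.2404*q^3 - 1.715*q^2 + 2.5627*q - 0.7854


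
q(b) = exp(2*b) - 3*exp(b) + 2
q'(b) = 2*exp(2*b) - 3*exp(b)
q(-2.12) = 1.65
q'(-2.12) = -0.33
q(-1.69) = 1.48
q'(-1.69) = -0.49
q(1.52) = 9.19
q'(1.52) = 28.09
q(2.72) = 186.90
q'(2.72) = 415.34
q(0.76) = 0.16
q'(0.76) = 2.73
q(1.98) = 32.73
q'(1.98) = 83.19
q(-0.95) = 0.99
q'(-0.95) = -0.86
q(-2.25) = 1.69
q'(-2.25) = -0.29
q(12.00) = 26488633867.47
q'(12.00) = 52977755995.31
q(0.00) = 0.00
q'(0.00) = -1.00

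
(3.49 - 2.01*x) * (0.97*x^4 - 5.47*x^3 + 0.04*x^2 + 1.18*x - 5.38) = -1.9497*x^5 + 14.38*x^4 - 19.1707*x^3 - 2.2322*x^2 + 14.932*x - 18.7762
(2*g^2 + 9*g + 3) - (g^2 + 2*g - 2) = g^2 + 7*g + 5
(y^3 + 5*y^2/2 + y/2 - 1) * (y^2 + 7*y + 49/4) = y^5 + 19*y^4/2 + 121*y^3/4 + 265*y^2/8 - 7*y/8 - 49/4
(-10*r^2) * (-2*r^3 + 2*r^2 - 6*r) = 20*r^5 - 20*r^4 + 60*r^3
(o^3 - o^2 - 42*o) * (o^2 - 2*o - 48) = o^5 - 3*o^4 - 88*o^3 + 132*o^2 + 2016*o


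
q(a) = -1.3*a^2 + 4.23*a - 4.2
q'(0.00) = 4.23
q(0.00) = -4.20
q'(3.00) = -3.57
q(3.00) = -3.21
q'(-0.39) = 5.24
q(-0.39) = -6.05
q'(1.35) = 0.72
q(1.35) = -0.86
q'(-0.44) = 5.37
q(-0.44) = -6.31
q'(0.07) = 4.05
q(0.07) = -3.91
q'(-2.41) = 10.50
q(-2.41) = -21.94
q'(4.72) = -8.04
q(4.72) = -13.20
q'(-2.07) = 9.61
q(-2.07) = -18.53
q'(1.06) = 1.47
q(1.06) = -1.18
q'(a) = 4.23 - 2.6*a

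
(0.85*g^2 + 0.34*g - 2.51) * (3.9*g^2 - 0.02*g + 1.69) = 3.315*g^4 + 1.309*g^3 - 8.3593*g^2 + 0.6248*g - 4.2419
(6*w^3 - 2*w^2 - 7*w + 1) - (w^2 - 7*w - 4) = 6*w^3 - 3*w^2 + 5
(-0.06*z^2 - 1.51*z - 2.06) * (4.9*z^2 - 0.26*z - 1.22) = -0.294*z^4 - 7.3834*z^3 - 9.6282*z^2 + 2.3778*z + 2.5132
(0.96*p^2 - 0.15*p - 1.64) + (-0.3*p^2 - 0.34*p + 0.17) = 0.66*p^2 - 0.49*p - 1.47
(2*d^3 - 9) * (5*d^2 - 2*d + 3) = 10*d^5 - 4*d^4 + 6*d^3 - 45*d^2 + 18*d - 27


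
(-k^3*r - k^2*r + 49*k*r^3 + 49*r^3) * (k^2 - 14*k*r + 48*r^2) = -k^5*r + 14*k^4*r^2 - k^4*r + k^3*r^3 + 14*k^3*r^2 - 686*k^2*r^4 + k^2*r^3 + 2352*k*r^5 - 686*k*r^4 + 2352*r^5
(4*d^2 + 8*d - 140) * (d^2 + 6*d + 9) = 4*d^4 + 32*d^3 - 56*d^2 - 768*d - 1260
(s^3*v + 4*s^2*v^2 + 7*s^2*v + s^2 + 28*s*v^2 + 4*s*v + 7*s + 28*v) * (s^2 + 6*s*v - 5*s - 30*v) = s^5*v + 10*s^4*v^2 + 2*s^4*v + s^4 + 24*s^3*v^3 + 20*s^3*v^2 - 25*s^3*v + 2*s^3 + 48*s^2*v^3 - 326*s^2*v^2 + 20*s^2*v - 35*s^2 - 840*s*v^3 + 48*s*v^2 - 350*s*v - 840*v^2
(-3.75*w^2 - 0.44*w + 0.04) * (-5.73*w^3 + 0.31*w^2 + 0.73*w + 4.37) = 21.4875*w^5 + 1.3587*w^4 - 3.1031*w^3 - 16.6963*w^2 - 1.8936*w + 0.1748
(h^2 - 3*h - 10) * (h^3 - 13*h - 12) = h^5 - 3*h^4 - 23*h^3 + 27*h^2 + 166*h + 120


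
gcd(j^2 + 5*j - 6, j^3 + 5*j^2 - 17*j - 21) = 1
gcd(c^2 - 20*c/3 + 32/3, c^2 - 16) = c - 4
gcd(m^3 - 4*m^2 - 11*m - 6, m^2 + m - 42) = m - 6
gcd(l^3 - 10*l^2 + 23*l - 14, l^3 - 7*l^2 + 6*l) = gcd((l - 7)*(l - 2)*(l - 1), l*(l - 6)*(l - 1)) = l - 1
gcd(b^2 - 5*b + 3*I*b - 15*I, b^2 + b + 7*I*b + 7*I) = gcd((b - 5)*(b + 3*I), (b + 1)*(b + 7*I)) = 1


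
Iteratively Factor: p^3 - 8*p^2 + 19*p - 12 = (p - 1)*(p^2 - 7*p + 12) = (p - 4)*(p - 1)*(p - 3)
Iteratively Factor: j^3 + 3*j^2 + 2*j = (j)*(j^2 + 3*j + 2) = j*(j + 1)*(j + 2)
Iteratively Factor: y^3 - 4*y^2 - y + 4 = (y + 1)*(y^2 - 5*y + 4) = (y - 1)*(y + 1)*(y - 4)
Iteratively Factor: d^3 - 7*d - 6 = (d - 3)*(d^2 + 3*d + 2) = (d - 3)*(d + 2)*(d + 1)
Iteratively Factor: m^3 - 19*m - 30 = (m + 2)*(m^2 - 2*m - 15) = (m - 5)*(m + 2)*(m + 3)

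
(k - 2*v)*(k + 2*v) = k^2 - 4*v^2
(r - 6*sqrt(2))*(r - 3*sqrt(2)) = r^2 - 9*sqrt(2)*r + 36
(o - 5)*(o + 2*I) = o^2 - 5*o + 2*I*o - 10*I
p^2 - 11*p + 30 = (p - 6)*(p - 5)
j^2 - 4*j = j*(j - 4)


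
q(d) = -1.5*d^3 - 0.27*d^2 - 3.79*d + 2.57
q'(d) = -4.5*d^2 - 0.54*d - 3.79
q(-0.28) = 3.64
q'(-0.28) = -3.99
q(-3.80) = 95.38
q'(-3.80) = -66.72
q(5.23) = -239.22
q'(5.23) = -129.70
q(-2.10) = 23.23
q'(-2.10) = -22.50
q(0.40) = 0.91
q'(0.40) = -4.73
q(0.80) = -1.40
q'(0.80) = -7.10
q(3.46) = -75.91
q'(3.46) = -59.53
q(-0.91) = 6.93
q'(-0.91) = -7.03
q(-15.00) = 5061.17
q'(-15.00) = -1008.19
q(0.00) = 2.57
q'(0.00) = -3.79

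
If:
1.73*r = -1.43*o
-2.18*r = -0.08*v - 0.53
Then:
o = -0.0443959710014756*v - 0.294123307884776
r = 0.036697247706422*v + 0.243119266055046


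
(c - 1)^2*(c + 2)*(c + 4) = c^4 + 4*c^3 - 3*c^2 - 10*c + 8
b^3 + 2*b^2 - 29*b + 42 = (b - 3)*(b - 2)*(b + 7)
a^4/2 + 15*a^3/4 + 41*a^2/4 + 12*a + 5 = (a/2 + 1)*(a + 1)*(a + 2)*(a + 5/2)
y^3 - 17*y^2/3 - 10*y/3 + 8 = (y - 6)*(y - 1)*(y + 4/3)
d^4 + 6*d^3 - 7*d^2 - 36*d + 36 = (d - 2)*(d - 1)*(d + 3)*(d + 6)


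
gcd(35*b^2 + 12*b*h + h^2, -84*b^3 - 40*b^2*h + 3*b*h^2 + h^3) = 7*b + h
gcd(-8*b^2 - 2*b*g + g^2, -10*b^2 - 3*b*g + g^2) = 2*b + g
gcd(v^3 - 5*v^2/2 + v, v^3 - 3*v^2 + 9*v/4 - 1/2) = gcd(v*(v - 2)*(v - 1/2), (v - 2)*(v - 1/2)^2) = v^2 - 5*v/2 + 1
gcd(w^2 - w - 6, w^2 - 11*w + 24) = w - 3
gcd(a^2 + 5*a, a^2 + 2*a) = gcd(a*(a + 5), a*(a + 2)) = a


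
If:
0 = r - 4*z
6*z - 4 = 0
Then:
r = 8/3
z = 2/3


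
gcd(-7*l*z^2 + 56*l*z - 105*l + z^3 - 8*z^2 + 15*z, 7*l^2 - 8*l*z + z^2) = -7*l + z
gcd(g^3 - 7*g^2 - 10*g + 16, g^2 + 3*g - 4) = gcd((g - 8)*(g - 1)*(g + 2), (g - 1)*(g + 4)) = g - 1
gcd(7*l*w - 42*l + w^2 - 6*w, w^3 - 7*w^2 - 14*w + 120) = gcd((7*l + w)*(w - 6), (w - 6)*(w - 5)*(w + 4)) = w - 6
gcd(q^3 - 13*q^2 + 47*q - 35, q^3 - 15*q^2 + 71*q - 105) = q^2 - 12*q + 35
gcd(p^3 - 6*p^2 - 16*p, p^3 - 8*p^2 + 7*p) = p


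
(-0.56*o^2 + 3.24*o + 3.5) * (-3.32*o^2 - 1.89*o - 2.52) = 1.8592*o^4 - 9.6984*o^3 - 16.3324*o^2 - 14.7798*o - 8.82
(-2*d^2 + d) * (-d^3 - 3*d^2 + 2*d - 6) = 2*d^5 + 5*d^4 - 7*d^3 + 14*d^2 - 6*d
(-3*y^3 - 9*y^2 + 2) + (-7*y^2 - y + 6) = -3*y^3 - 16*y^2 - y + 8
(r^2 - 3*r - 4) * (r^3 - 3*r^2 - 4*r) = r^5 - 6*r^4 + r^3 + 24*r^2 + 16*r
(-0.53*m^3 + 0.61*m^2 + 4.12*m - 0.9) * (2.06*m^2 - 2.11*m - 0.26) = -1.0918*m^5 + 2.3749*m^4 + 7.3379*m^3 - 10.7058*m^2 + 0.8278*m + 0.234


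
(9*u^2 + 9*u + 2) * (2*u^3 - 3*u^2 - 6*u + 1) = 18*u^5 - 9*u^4 - 77*u^3 - 51*u^2 - 3*u + 2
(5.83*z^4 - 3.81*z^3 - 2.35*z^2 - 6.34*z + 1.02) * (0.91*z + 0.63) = 5.3053*z^5 + 0.2058*z^4 - 4.5388*z^3 - 7.2499*z^2 - 3.066*z + 0.6426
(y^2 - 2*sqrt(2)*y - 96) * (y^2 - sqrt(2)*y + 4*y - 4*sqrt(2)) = y^4 - 3*sqrt(2)*y^3 + 4*y^3 - 92*y^2 - 12*sqrt(2)*y^2 - 368*y + 96*sqrt(2)*y + 384*sqrt(2)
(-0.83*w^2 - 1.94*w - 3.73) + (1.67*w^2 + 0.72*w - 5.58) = 0.84*w^2 - 1.22*w - 9.31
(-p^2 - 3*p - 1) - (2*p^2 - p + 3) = -3*p^2 - 2*p - 4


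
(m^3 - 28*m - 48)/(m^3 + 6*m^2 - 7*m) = (m^3 - 28*m - 48)/(m*(m^2 + 6*m - 7))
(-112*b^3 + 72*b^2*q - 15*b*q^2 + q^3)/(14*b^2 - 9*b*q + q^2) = (16*b^2 - 8*b*q + q^2)/(-2*b + q)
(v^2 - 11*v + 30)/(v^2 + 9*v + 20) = (v^2 - 11*v + 30)/(v^2 + 9*v + 20)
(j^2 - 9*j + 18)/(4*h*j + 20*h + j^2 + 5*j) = (j^2 - 9*j + 18)/(4*h*j + 20*h + j^2 + 5*j)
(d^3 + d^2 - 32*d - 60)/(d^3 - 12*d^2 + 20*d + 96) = (d + 5)/(d - 8)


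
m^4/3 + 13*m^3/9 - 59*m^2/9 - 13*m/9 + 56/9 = (m/3 + 1/3)*(m - 8/3)*(m - 1)*(m + 7)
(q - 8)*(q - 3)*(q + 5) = q^3 - 6*q^2 - 31*q + 120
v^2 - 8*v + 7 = (v - 7)*(v - 1)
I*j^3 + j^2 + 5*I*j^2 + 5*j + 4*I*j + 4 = (j + 4)*(j - I)*(I*j + I)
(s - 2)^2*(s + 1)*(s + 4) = s^4 + s^3 - 12*s^2 + 4*s + 16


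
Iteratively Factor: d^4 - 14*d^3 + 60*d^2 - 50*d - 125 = (d + 1)*(d^3 - 15*d^2 + 75*d - 125) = (d - 5)*(d + 1)*(d^2 - 10*d + 25) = (d - 5)^2*(d + 1)*(d - 5)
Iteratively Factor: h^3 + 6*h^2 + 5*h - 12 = (h + 3)*(h^2 + 3*h - 4) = (h + 3)*(h + 4)*(h - 1)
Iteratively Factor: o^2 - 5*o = (o)*(o - 5)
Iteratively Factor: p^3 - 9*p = (p + 3)*(p^2 - 3*p) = p*(p + 3)*(p - 3)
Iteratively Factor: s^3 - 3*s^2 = (s)*(s^2 - 3*s) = s^2*(s - 3)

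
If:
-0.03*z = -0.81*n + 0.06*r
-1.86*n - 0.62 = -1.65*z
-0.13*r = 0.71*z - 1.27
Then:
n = 0.41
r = 5.17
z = 0.84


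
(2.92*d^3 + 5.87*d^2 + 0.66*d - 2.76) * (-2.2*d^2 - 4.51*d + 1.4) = -6.424*d^5 - 26.0832*d^4 - 23.8377*d^3 + 11.3134*d^2 + 13.3716*d - 3.864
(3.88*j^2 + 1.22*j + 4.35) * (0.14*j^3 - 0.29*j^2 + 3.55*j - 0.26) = 0.5432*j^5 - 0.9544*j^4 + 14.0292*j^3 + 2.0607*j^2 + 15.1253*j - 1.131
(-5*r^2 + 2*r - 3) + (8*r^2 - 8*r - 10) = 3*r^2 - 6*r - 13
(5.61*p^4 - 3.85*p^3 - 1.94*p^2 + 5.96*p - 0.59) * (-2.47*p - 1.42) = -13.8567*p^5 + 1.5433*p^4 + 10.2588*p^3 - 11.9664*p^2 - 7.0059*p + 0.8378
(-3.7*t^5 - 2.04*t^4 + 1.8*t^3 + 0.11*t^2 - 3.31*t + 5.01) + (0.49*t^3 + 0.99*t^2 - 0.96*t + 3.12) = -3.7*t^5 - 2.04*t^4 + 2.29*t^3 + 1.1*t^2 - 4.27*t + 8.13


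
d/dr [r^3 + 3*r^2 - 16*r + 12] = 3*r^2 + 6*r - 16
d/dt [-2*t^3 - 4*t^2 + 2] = 2*t*(-3*t - 4)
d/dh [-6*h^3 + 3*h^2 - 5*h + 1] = -18*h^2 + 6*h - 5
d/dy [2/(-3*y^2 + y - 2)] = 2*(6*y - 1)/(3*y^2 - y + 2)^2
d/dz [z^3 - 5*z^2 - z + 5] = 3*z^2 - 10*z - 1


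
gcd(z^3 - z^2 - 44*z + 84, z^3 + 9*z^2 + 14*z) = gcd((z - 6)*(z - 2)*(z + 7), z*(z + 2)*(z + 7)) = z + 7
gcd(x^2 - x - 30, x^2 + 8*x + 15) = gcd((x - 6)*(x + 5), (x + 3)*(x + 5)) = x + 5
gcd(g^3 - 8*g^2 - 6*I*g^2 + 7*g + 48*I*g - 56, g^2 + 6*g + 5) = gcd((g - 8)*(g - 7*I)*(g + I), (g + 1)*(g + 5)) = 1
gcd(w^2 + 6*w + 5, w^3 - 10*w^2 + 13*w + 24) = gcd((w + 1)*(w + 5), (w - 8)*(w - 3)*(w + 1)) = w + 1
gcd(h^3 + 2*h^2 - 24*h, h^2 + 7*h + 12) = 1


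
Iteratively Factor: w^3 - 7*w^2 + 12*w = (w - 3)*(w^2 - 4*w) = w*(w - 3)*(w - 4)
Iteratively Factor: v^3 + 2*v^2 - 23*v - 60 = (v + 4)*(v^2 - 2*v - 15) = (v - 5)*(v + 4)*(v + 3)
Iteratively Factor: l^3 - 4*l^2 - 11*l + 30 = (l + 3)*(l^2 - 7*l + 10) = (l - 5)*(l + 3)*(l - 2)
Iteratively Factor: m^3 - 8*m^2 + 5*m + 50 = (m + 2)*(m^2 - 10*m + 25) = (m - 5)*(m + 2)*(m - 5)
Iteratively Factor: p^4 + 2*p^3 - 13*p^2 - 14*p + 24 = (p - 3)*(p^3 + 5*p^2 + 2*p - 8) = (p - 3)*(p + 4)*(p^2 + p - 2) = (p - 3)*(p + 2)*(p + 4)*(p - 1)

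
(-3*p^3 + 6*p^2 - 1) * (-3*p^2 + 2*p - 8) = 9*p^5 - 24*p^4 + 36*p^3 - 45*p^2 - 2*p + 8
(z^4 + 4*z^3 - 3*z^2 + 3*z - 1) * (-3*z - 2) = -3*z^5 - 14*z^4 + z^3 - 3*z^2 - 3*z + 2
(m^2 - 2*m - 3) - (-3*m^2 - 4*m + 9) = 4*m^2 + 2*m - 12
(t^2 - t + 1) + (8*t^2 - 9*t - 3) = 9*t^2 - 10*t - 2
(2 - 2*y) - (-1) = 3 - 2*y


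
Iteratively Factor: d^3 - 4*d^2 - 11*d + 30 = (d - 5)*(d^2 + d - 6) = (d - 5)*(d + 3)*(d - 2)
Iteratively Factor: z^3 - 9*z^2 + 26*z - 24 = (z - 3)*(z^2 - 6*z + 8) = (z - 4)*(z - 3)*(z - 2)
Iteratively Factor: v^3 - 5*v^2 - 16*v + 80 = (v - 5)*(v^2 - 16) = (v - 5)*(v - 4)*(v + 4)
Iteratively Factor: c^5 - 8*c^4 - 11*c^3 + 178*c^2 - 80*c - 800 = (c - 4)*(c^4 - 4*c^3 - 27*c^2 + 70*c + 200) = (c - 4)*(c + 4)*(c^3 - 8*c^2 + 5*c + 50) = (c - 5)*(c - 4)*(c + 4)*(c^2 - 3*c - 10) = (c - 5)*(c - 4)*(c + 2)*(c + 4)*(c - 5)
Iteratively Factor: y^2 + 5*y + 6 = (y + 3)*(y + 2)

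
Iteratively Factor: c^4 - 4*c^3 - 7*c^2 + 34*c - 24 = (c - 2)*(c^3 - 2*c^2 - 11*c + 12) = (c - 4)*(c - 2)*(c^2 + 2*c - 3) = (c - 4)*(c - 2)*(c - 1)*(c + 3)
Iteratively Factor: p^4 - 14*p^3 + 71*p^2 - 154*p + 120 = (p - 2)*(p^3 - 12*p^2 + 47*p - 60) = (p - 5)*(p - 2)*(p^2 - 7*p + 12) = (p - 5)*(p - 4)*(p - 2)*(p - 3)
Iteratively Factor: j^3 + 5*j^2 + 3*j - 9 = (j + 3)*(j^2 + 2*j - 3) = (j + 3)^2*(j - 1)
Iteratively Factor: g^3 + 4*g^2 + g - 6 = (g + 2)*(g^2 + 2*g - 3) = (g - 1)*(g + 2)*(g + 3)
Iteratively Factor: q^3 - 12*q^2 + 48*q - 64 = (q - 4)*(q^2 - 8*q + 16) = (q - 4)^2*(q - 4)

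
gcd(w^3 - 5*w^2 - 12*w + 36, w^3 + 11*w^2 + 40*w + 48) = w + 3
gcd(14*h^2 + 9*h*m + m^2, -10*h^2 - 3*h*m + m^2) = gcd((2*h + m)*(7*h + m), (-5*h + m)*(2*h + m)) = 2*h + m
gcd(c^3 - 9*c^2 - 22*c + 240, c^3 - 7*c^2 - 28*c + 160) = c^2 - 3*c - 40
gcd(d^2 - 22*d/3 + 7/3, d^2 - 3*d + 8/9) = d - 1/3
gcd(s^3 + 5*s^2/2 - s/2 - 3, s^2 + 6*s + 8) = s + 2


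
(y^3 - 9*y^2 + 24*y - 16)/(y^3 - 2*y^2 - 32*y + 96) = (y - 1)/(y + 6)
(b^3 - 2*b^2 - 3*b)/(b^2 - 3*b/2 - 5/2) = 2*b*(b - 3)/(2*b - 5)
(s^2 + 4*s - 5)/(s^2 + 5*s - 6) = (s + 5)/(s + 6)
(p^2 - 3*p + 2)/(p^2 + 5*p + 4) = (p^2 - 3*p + 2)/(p^2 + 5*p + 4)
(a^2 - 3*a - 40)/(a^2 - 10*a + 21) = (a^2 - 3*a - 40)/(a^2 - 10*a + 21)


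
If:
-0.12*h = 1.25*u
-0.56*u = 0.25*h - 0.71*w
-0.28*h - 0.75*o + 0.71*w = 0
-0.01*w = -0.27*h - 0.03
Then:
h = -0.11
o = 0.01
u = 0.01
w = -0.03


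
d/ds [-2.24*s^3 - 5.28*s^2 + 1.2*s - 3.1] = -6.72*s^2 - 10.56*s + 1.2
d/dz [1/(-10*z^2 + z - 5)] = (20*z - 1)/(10*z^2 - z + 5)^2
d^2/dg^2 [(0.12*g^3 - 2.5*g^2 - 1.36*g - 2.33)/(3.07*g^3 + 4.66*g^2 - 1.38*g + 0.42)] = (-3.5527136788005e-15*g^7 - 50.5579879999999*g^6 - 73.8568319999997*g^5 - 445.664532*g^4 - 590.962792*g^3 - 194.372724*g^2 + 124.026156*g - 2.212464)/(28.934443*g^9 + 131.760102*g^8 + 160.98159*g^7 - 5.38526599999999*g^6 - 36.311436*g^5 + 43.308936*g^4 - 17.209044*g^3 + 4.865616*g^2 - 0.730296*g + 0.074088)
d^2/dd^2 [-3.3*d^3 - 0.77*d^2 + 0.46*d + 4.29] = -19.8*d - 1.54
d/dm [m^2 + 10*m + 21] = 2*m + 10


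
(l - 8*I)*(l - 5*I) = l^2 - 13*I*l - 40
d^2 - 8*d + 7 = (d - 7)*(d - 1)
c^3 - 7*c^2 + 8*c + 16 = (c - 4)^2*(c + 1)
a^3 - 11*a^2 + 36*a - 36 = (a - 6)*(a - 3)*(a - 2)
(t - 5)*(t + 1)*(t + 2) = t^3 - 2*t^2 - 13*t - 10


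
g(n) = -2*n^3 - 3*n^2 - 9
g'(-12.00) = -792.00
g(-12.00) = 3015.00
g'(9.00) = -540.00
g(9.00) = -1710.00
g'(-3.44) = -50.36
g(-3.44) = 36.91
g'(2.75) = -61.88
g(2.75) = -73.28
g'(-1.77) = -8.18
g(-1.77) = -7.31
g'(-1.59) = -5.63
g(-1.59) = -8.54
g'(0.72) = -7.43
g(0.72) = -11.30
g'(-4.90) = -114.66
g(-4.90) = 154.27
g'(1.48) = -22.02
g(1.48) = -22.05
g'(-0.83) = 0.85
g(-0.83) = -9.92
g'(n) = -6*n^2 - 6*n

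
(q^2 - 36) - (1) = q^2 - 37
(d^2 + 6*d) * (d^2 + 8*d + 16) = d^4 + 14*d^3 + 64*d^2 + 96*d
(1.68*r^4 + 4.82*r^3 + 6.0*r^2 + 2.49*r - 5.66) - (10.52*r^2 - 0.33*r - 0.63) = 1.68*r^4 + 4.82*r^3 - 4.52*r^2 + 2.82*r - 5.03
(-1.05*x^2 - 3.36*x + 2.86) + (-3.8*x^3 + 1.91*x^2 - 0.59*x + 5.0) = -3.8*x^3 + 0.86*x^2 - 3.95*x + 7.86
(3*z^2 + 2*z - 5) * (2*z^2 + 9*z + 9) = 6*z^4 + 31*z^3 + 35*z^2 - 27*z - 45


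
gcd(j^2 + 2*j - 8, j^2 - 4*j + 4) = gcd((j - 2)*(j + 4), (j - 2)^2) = j - 2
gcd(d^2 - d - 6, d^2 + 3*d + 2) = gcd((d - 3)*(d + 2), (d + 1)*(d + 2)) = d + 2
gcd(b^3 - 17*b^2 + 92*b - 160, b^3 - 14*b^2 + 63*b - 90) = b - 5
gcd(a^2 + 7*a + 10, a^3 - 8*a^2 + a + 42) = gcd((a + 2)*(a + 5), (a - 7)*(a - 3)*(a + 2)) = a + 2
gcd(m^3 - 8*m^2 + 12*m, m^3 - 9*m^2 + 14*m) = m^2 - 2*m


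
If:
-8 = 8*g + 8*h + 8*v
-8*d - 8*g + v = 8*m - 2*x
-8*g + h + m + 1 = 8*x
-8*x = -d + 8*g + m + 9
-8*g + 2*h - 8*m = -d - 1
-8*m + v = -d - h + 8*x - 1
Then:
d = 15909/6349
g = -8543/6349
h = -46821/6349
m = -380/6349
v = 49015/6349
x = 6873/12698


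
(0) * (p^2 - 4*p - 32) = 0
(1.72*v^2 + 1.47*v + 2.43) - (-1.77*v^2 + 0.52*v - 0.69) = 3.49*v^2 + 0.95*v + 3.12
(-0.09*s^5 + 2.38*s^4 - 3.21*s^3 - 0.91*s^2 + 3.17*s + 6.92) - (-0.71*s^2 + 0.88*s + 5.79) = -0.09*s^5 + 2.38*s^4 - 3.21*s^3 - 0.2*s^2 + 2.29*s + 1.13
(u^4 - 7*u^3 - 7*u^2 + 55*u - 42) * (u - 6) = u^5 - 13*u^4 + 35*u^3 + 97*u^2 - 372*u + 252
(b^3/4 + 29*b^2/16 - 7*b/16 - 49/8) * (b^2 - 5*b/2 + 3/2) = b^5/4 + 19*b^4/16 - 147*b^3/32 - 37*b^2/16 + 469*b/32 - 147/16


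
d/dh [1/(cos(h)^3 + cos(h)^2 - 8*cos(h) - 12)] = (3*cos(h) - 4)*sin(h)/((cos(h) - 3)^2*(cos(h) + 2)^3)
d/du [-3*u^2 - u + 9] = -6*u - 1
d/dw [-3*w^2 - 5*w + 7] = -6*w - 5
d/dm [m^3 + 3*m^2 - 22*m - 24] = 3*m^2 + 6*m - 22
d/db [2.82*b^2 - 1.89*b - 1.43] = 5.64*b - 1.89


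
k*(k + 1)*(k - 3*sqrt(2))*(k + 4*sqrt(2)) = k^4 + k^3 + sqrt(2)*k^3 - 24*k^2 + sqrt(2)*k^2 - 24*k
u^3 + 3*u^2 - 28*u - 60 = (u - 5)*(u + 2)*(u + 6)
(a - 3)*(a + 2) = a^2 - a - 6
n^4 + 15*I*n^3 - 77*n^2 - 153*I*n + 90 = (n + I)*(n + 3*I)*(n + 5*I)*(n + 6*I)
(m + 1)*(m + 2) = m^2 + 3*m + 2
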